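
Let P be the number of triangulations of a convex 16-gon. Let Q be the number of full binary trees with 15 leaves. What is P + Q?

Triangulations of a convex m-gon are counted by C_{m−2}; with m = 16 this is C_14. So P = C_14 = 2674440.
Full binary trees with 15 leaves have 15−1 = 14 internal nodes, so there are C_14 of them. So Q = C_14 = 2674440.
P + Q = 2674440 + 2674440 = 5348880.

5348880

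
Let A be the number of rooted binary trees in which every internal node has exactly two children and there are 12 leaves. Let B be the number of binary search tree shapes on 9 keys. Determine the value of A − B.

Full binary trees with 12 leaves have 12−1 = 11 internal nodes, so there are C_11 of them. So A = C_11 = 58786.
There are C_n binary search tree shapes on n keys; with n = 9 that is C_9. So B = C_9 = 4862.
A − B = 58786 − 4862 = 53924.

53924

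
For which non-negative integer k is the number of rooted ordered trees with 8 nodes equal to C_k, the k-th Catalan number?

A rooted plane tree on 8 nodes has 7 edges, and such trees are counted by C_7.

7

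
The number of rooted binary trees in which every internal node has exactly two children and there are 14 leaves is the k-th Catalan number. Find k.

13

Full binary trees with 14 leaves have 14−1 = 13 internal nodes, so there are C_13 of them.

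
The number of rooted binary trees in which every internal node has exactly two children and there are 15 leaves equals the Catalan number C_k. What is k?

14

A full binary tree with L leaves has L−1 internal nodes and is counted by C_{L−1}; L = 15 gives C_14.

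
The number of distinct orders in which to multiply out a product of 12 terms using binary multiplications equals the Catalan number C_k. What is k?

11

Ways to associate a product of 12 factors correspond to binary trees on 12 leaves, so the count is C_11.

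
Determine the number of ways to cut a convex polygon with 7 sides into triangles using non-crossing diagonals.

A convex 7-gon is triangulated into 5 triangles, and the number of such triangulations is the Catalan number C_{7−2} = C_5.
C_5 = C(10,5)/6 = 252/6 = 42.

42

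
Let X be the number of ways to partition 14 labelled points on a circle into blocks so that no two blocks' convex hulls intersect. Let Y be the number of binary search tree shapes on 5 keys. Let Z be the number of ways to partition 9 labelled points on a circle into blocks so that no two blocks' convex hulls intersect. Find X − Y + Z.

Non-crossing partitions of an n-element set are counted by C_n; here n = 14. So X = C_14 = 2674440.
Binary trees (left/right distinguished) on n nodes are counted by C_n; here n = 5. So Y = C_5 = 42.
Non-crossing partitions of an n-element set are counted by C_n; here n = 9. So Z = C_9 = 4862.
X − Y + Z = 2674440 − 42 + 4862 = 2679260.

2679260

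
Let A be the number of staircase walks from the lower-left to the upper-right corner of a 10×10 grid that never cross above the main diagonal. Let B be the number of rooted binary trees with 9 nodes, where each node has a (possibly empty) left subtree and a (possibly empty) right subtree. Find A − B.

11934

Monotone paths in an n×n grid that stay weakly below the diagonal are counted by C_n; here n = 10. So A = C_10 = 16796.
There are C_n binary search tree shapes on n keys; with n = 9 that is C_9. So B = C_9 = 4862.
A − B = 16796 − 4862 = 11934.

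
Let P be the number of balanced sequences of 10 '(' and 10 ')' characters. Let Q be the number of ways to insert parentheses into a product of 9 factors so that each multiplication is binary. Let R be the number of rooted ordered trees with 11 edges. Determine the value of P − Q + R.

74152

With 10 pairs the number of balanced bracket strings is the Catalan number C_10. So P = C_10 = 16796.
Ways to associate a product of 9 factors correspond to binary trees on 9 leaves, so the count is C_8. So Q = C_8 = 1430.
A rooted plane tree with 11 edges has 12 nodes, and the count is C_11. So R = C_11 = 58786.
P − Q + R = 16796 − 1430 + 58786 = 74152.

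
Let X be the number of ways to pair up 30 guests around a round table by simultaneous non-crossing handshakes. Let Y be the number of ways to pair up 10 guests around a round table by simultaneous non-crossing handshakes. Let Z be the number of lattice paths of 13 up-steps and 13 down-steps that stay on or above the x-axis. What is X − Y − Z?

Non-crossing handshake pairings of 2n people are counted by C_n; 30 people gives n = 15. So X = C_15 = 9694845.
Non-crossing handshake pairings of 2n people are counted by C_n; 10 people gives n = 5. So Y = C_5 = 42.
A Dyck path with 13 up-steps and 13 down-steps has semilength 13, so there are C_13 of them. So Z = C_13 = 742900.
X − Y − Z = 9694845 − 42 − 742900 = 8951903.

8951903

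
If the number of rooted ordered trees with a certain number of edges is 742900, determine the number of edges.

Rooted ordered trees with n edges are counted by C_n; 742900 = C_13.

13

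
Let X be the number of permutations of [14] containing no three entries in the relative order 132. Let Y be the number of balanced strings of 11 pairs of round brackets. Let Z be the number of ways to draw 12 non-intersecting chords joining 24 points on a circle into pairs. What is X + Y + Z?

For any fixed pattern of length 3, the pattern-avoiding permutations of [14] number C_14. So X = C_14 = 2674440.
With 11 pairs the number of balanced bracket strings is the Catalan number C_11. So Y = C_11 = 58786.
Non-crossing perfect matchings of 2n points on a circle are counted by C_n; with 24 points, n = 12. So Z = C_12 = 208012.
X + Y + Z = 2674440 + 58786 + 208012 = 2941238.

2941238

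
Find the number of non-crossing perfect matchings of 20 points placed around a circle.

16796

Pairing 20 circle points by 10 non-crossing chords gives C_10 matchings.
C_10 = C(20,10)/11 = 184756/11 = 16796.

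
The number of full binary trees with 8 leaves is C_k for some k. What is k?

7

Full binary trees with 8 leaves have 8−1 = 7 internal nodes, so there are C_7 of them.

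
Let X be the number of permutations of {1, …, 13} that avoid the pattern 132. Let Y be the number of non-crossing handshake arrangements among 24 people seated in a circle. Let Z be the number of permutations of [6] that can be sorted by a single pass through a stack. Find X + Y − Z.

950780

For any fixed pattern of length 3, the pattern-avoiding permutations of [13] number C_13. So X = C_13 = 742900.
With 24 = 2·12 people, non-crossing handshake pairings are non-crossing perfect matchings on a circle, counted by C_12. So Y = C_12 = 208012.
Stack-sortable permutations are exactly the 231-avoiding ones, counted by C_n; here n = 6. So Z = C_6 = 132.
X + Y − Z = 742900 + 208012 − 132 = 950780.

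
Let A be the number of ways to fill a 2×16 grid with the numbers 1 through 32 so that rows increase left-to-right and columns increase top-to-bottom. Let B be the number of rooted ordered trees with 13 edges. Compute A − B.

By the hook-length formula (or a Dyck-path bijection), SYT of shape 2×16 number C_16. So A = C_16 = 35357670.
A rooted plane tree with 13 edges has 14 nodes, and the count is C_13. So B = C_13 = 742900.
A − B = 35357670 − 742900 = 34614770.

34614770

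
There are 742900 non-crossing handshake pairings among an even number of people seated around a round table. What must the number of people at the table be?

26

Non-crossing handshake pairings of 2n people are counted by C_n, and C_13 = 742900.
So n = 13, and there are 2n = 26 people.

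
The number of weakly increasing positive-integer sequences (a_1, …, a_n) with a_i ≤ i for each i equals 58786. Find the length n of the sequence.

11

Such sub-staircase sequences of length n are counted by C_n, and C_11 = 58786.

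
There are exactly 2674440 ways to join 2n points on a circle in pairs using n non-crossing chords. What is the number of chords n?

14

Non-crossing pairings of 2n points on a circle are counted by C_n. Since C_14 = 2674440, the index is 14.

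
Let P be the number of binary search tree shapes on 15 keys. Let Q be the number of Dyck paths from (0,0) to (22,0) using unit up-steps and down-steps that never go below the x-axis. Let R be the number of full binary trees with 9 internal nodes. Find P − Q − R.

9631197

Rooted binary trees with 15 nodes (each child slot possibly empty) number C_15. So P = C_15 = 9694845.
A Dyck path with 11 up-steps and 11 down-steps has semilength 11, so there are C_11 of them. So Q = C_11 = 58786.
Full binary trees with n internal nodes are counted by C_n; here n = 9. So R = C_9 = 4862.
P − Q − R = 9694845 − 58786 − 4862 = 9631197.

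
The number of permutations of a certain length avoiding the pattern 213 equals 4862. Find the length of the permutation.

9

Permutations of [n] avoiding a fixed length-3 pattern are counted by C_n, and C_9 = 4862.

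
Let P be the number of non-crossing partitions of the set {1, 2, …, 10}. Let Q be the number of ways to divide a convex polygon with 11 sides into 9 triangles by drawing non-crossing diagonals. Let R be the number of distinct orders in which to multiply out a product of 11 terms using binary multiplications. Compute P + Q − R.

The non-crossing partitions of [10] form a lattice of size C_10. So P = C_10 = 16796.
A convex 11-gon is triangulated into 9 triangles, and the number of such triangulations is the Catalan number C_{11−2} = C_9. So Q = C_9 = 4862.
Bracketing 11 factors into binary products is counted by C_{11−1} = C_10. So R = C_10 = 16796.
P + Q − R = 16796 + 4862 − 16796 = 4862.

4862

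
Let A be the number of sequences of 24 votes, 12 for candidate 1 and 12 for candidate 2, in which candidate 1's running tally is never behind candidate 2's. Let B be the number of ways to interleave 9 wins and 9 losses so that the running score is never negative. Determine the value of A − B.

203150

Ballot sequences with n votes each where one side never trails are Dyck words, counted by C_n; here n = 12. So A = C_12 = 208012.
Reading a vote for the leader as '(' and for the other as ')' turns such a sequence into a balanced string of 9 pairs, so the count is C_9. So B = C_9 = 4862.
A − B = 208012 − 4862 = 203150.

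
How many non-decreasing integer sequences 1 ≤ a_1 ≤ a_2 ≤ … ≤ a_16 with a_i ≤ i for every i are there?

Such sub-staircase sequences of length n are counted by C_n; here n = 16.
C_16 = C(32,16)/17 = 601080390/17 = 35357670.

35357670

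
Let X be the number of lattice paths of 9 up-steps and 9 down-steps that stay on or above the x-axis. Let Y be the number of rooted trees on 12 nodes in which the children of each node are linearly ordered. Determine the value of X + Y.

Dyck paths of semilength n (length 2n) are counted by C_n; here n = 9. So X = C_9 = 4862.
A rooted plane tree on 12 nodes has 11 edges, and such trees are counted by C_11. So Y = C_11 = 58786.
X + Y = 4862 + 58786 = 63648.

63648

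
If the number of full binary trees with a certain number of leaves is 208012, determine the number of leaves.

Full binary trees with L leaves are counted by C_{L−1}; 208012 = C_12.
So the index is 12, and the number of leaves is 12 + 1 = 13.

13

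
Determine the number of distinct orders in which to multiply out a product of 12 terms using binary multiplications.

58786

Parenthesizations of m factors correspond to full binary trees with m leaves, counted by C_{m−1}; m = 12 gives C_11.
C_11 = 58786.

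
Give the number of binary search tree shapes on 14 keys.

Binary trees (left/right distinguished) on n nodes are counted by C_n; here n = 14.
C_14 = C_13 · 2(2·13+1)/(13+2) = 742900 · 54/15 = 2674440.

2674440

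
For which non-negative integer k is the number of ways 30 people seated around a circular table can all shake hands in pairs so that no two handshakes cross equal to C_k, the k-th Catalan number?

Non-crossing handshake pairings of 2n people are counted by C_n; 30 people gives n = 15.

15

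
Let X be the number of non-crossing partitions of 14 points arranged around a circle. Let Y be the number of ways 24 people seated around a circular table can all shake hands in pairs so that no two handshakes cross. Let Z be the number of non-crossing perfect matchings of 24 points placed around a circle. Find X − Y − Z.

The non-crossing partitions of [14] form a lattice of size C_14. So X = C_14 = 2674440.
Non-crossing handshake pairings of 2n people are counted by C_n; 24 people gives n = 12. So Y = C_12 = 208012.
Pairing 24 circle points by 12 non-crossing chords gives C_12 matchings. So Z = C_12 = 208012.
X − Y − Z = 2674440 − 208012 − 208012 = 2258416.

2258416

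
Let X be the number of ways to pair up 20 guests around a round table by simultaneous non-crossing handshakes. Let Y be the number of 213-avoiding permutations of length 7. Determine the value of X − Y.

Non-crossing handshake pairings of 2n people are counted by C_n; 20 people gives n = 10. So X = C_10 = 16796.
For any fixed pattern of length 3, the pattern-avoiding permutations of [7] number C_7. So Y = C_7 = 429.
X − Y = 16796 − 429 = 16367.

16367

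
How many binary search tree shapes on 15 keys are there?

9694845

Rooted binary trees with 15 nodes (each child slot possibly empty) number C_15.
C_15 = C_14 · 2(2·14+1)/(14+2) = 2674440 · 58/16 = 9694845.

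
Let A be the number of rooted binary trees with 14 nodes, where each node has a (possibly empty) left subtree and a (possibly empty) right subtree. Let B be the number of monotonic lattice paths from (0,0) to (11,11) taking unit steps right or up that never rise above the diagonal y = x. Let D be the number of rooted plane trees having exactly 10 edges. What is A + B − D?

There are C_n binary search tree shapes on n keys; with n = 14 that is C_14. So A = C_14 = 2674440.
Sub-diagonal monotone paths from (0,0) to (11,11) biject with Dyck paths of semilength 11, giving C_11. So B = C_11 = 58786.
A rooted plane tree with 10 edges has 11 nodes, and the count is C_10. So D = C_10 = 16796.
A + B − D = 2674440 + 58786 − 16796 = 2716430.

2716430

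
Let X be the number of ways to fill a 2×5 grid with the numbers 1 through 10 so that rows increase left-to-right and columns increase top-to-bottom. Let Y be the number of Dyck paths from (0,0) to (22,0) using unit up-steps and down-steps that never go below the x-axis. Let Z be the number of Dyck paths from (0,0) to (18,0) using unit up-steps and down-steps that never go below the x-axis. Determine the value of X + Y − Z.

By the hook-length formula (or a Dyck-path bijection), SYT of shape 2×5 number C_5. So X = C_5 = 42.
Paths of 11 up- and 11 down-steps that never dip below the axis are Dyck paths; their count is C_11. So Y = C_11 = 58786.
Dyck paths of semilength n (length 2n) are counted by C_n; here n = 9. So Z = C_9 = 4862.
X + Y − Z = 42 + 58786 − 4862 = 53966.

53966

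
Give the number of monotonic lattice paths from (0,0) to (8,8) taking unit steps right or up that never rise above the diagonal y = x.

1430

Sub-diagonal monotone paths from (0,0) to (8,8) biject with Dyck paths of semilength 8, giving C_8.
C_8 = C(16,8)/9 = 12870/9 = 1430.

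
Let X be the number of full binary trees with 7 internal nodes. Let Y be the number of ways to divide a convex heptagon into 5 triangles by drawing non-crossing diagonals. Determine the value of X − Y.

387

Full binary trees with n internal nodes are counted by C_n; here n = 7. So X = C_7 = 429.
Triangulations of a convex m-gon are counted by C_{m−2}; with m = 7 this is C_5. So Y = C_5 = 42.
X − Y = 429 − 42 = 387.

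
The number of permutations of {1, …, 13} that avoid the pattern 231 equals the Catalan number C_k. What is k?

13

Permutations of [n] avoiding any single length-3 pattern are counted by C_n; here n = 13.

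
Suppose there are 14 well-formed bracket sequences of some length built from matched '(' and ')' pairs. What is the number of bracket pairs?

Balanced strings of n bracket-pairs are counted by C_n. The Catalan number equal to 14 is C_4.

4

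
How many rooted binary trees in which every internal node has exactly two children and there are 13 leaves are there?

208012

A full binary tree with L leaves has L−1 internal nodes and is counted by C_{L−1}; L = 13 gives C_12.
C_12 = C(24,12)/13 = 2704156/13 = 208012.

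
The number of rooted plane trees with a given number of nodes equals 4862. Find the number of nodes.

10

Rooted ordered trees on m nodes are counted by C_{m−1}. The Catalan number equal to 4862 is C_9.
So the index is 9, and the number of nodes is 9 + 1 = 10.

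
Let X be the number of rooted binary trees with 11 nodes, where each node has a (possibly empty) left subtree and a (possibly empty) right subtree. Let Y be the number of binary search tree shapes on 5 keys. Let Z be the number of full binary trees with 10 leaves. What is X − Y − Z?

53882

Rooted binary trees with 11 nodes (each child slot possibly empty) number C_11. So X = C_11 = 58786.
Binary trees (left/right distinguished) on n nodes are counted by C_n; here n = 5. So Y = C_5 = 42.
A full binary tree with L leaves has L−1 internal nodes and is counted by C_{L−1}; L = 10 gives C_9. So Z = C_9 = 4862.
X − Y − Z = 58786 − 42 − 4862 = 53882.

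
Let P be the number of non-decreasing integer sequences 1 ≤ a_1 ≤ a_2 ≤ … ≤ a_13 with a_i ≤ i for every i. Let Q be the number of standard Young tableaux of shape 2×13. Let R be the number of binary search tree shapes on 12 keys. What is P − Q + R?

208012

Such sub-staircase sequences of length n are counted by C_n; here n = 13. So P = C_13 = 742900.
By the hook-length formula (or a Dyck-path bijection), SYT of shape 2×13 number C_13. So Q = C_13 = 742900.
There are C_n binary search tree shapes on n keys; with n = 12 that is C_12. So R = C_12 = 208012.
P − Q + R = 742900 − 742900 + 208012 = 208012.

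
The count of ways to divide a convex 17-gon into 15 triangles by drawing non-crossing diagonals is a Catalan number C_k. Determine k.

15

The number of triangulations of a 17-gon is the Catalan number C_15 (index = sides − 2).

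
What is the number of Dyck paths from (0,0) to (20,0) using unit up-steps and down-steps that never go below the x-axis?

16796

A Dyck path with 10 up-steps and 10 down-steps has semilength 10, so there are C_10 of them.
C_10 = C_9 · 2(2·9+1)/(9+2) = 4862 · 38/11 = 16796.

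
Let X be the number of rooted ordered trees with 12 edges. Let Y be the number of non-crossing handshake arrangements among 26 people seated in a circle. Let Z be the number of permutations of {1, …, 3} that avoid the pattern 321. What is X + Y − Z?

950907

A rooted plane tree with 12 edges has 13 nodes, and the count is C_12. So X = C_12 = 208012.
Non-crossing handshake pairings of 2n people are counted by C_n; 26 people gives n = 13. So Y = C_13 = 742900.
Permutations of [n] avoiding any single length-3 pattern are counted by C_n; here n = 3. So Z = C_3 = 5.
X + Y − Z = 208012 + 742900 − 5 = 950907.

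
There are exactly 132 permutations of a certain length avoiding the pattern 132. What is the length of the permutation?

6

Permutations of [n] avoiding a fixed length-3 pattern are counted by C_n. Since C_6 = 132, the index is 6.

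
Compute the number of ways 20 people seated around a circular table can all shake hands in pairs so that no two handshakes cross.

With 20 = 2·10 people, non-crossing handshake pairings are non-crossing perfect matchings on a circle, counted by C_10.
C_10 = C(20,10)/11 = 184756/11 = 16796.

16796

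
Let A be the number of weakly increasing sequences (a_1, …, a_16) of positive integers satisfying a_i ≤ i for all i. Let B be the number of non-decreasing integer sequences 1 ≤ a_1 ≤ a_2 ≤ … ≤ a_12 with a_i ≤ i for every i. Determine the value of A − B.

Weakly increasing sequences with a_i ≤ i biject with Dyck paths of semilength 16, so there are C_16. So A = C_16 = 35357670.
Weakly increasing sequences with a_i ≤ i biject with Dyck paths of semilength 12, so there are C_12. So B = C_12 = 208012.
A − B = 35357670 − 208012 = 35149658.

35149658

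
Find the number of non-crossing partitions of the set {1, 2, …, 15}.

The non-crossing partitions of [15] form a lattice of size C_15.
C_15 = C(30,15)/16 = 155117520/16 = 9694845.

9694845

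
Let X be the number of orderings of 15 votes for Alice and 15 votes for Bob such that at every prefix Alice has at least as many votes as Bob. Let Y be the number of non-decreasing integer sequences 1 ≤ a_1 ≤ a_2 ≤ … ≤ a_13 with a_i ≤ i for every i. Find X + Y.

Reading a vote for the leader as '(' and for the other as ')' turns such a sequence into a balanced string of 15 pairs, so the count is C_15. So X = C_15 = 9694845.
Such sub-staircase sequences of length n are counted by C_n; here n = 13. So Y = C_13 = 742900.
X + Y = 9694845 + 742900 = 10437745.

10437745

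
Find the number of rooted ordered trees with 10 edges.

A rooted plane tree with 10 edges has 11 nodes, and the count is C_10.
C_10 = C(20,10)/11 = 184756/11 = 16796.

16796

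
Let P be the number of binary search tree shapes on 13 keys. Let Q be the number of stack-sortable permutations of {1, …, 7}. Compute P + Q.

743329

Rooted binary trees with 13 nodes (each child slot possibly empty) number C_13. So P = C_13 = 742900.
By Knuth's characterisation, the stack-sortable permutations of length 7 are the 231-avoiders, numbering C_7. So Q = C_7 = 429.
P + Q = 742900 + 429 = 743329.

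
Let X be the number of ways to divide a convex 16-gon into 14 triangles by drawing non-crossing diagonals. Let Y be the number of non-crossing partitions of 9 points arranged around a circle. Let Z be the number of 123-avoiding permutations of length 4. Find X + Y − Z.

A convex 16-gon is triangulated into 14 triangles, and the number of such triangulations is the Catalan number C_{16−2} = C_14. So X = C_14 = 2674440.
The non-crossing partitions of [9] form a lattice of size C_9. So Y = C_9 = 4862.
Permutations of [n] avoiding any single length-3 pattern are counted by C_n; here n = 4. So Z = C_4 = 14.
X + Y − Z = 2674440 + 4862 − 14 = 2679288.

2679288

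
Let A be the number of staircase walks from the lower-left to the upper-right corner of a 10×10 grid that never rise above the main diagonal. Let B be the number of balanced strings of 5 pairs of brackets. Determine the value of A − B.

Monotone paths in an n×n grid that stay weakly below the diagonal are counted by C_n; here n = 10. So A = C_10 = 16796.
With 5 pairs the number of balanced bracket strings is the Catalan number C_5. So B = C_5 = 42.
A − B = 16796 − 42 = 16754.

16754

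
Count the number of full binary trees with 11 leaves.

Full binary trees with 11 leaves have 11−1 = 10 internal nodes, so there are C_10 of them.
C_10 = 16796.

16796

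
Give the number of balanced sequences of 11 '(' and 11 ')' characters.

A balanced arrangement of 11 bracket pairs is a Dyck word of semilength 11, so the count is C_11.
C_11 = C(22,11)/12 = 705432/12 = 58786.

58786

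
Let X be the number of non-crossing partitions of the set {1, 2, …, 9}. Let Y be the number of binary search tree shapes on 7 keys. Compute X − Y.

Non-crossing partitions of an n-element set are counted by C_n; here n = 9. So X = C_9 = 4862.
Binary trees (left/right distinguished) on n nodes are counted by C_n; here n = 7. So Y = C_7 = 429.
X − Y = 4862 − 429 = 4433.

4433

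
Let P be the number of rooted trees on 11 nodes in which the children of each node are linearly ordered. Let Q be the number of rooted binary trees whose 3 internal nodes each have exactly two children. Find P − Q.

Rooted ordered (plane) trees on m nodes have m−1 edges and are counted by C_{m−1}; m = 11 gives C_10. So P = C_10 = 16796.
The number of full binary trees on 3 internal nodes is the Catalan number C_3. So Q = C_3 = 5.
P − Q = 16796 − 5 = 16791.

16791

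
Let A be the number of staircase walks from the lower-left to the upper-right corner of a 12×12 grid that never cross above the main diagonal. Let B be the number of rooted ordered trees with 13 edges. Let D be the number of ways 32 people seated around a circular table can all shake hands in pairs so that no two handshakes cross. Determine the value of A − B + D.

Monotone paths in an n×n grid that stay weakly below the diagonal are counted by C_n; here n = 12. So A = C_12 = 208012.
Rooted ordered trees with n edges are counted by C_n; here n = 13. So B = C_13 = 742900.
Non-crossing handshake pairings of 2n people are counted by C_n; 32 people gives n = 16. So D = C_16 = 35357670.
A − B + D = 208012 − 742900 + 35357670 = 34822782.

34822782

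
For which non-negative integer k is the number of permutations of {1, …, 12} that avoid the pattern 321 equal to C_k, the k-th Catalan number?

12

Permutations of [n] avoiding any single length-3 pattern are counted by C_n; here n = 12.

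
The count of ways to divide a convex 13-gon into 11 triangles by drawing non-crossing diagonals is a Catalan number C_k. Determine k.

A convex 13-gon is triangulated into 11 triangles, and the number of such triangulations is the Catalan number C_{13−2} = C_11.

11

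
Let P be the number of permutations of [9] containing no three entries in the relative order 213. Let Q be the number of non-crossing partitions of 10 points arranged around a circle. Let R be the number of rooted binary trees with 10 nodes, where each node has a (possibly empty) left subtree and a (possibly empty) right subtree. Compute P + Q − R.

Permutations of [n] avoiding any single length-3 pattern are counted by C_n; here n = 9. So P = C_9 = 4862.
Non-crossing partitions of an n-element set are counted by C_n; here n = 10. So Q = C_10 = 16796.
There are C_n binary search tree shapes on n keys; with n = 10 that is C_10. So R = C_10 = 16796.
P + Q − R = 4862 + 16796 − 16796 = 4862.

4862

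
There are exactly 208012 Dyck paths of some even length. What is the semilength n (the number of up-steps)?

Dyck paths of semilength n are counted by C_n, and C_12 = 208012.

12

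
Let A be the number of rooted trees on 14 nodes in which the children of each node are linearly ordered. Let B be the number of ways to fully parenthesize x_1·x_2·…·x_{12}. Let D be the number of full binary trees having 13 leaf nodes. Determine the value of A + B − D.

593674

Rooted ordered (plane) trees on m nodes have m−1 edges and are counted by C_{m−1}; m = 14 gives C_13. So A = C_13 = 742900.
Ways to associate a product of 12 factors correspond to binary trees on 12 leaves, so the count is C_11. So B = C_11 = 58786.
Full binary trees with 13 leaves have 13−1 = 12 internal nodes, so there are C_12 of them. So D = C_12 = 208012.
A + B − D = 742900 + 58786 − 208012 = 593674.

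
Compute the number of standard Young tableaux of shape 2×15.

9694845

By the hook-length formula (or a Dyck-path bijection), SYT of shape 2×15 number C_15.
C_15 = C_14 · 2(2·14+1)/(14+2) = 2674440 · 58/16 = 9694845.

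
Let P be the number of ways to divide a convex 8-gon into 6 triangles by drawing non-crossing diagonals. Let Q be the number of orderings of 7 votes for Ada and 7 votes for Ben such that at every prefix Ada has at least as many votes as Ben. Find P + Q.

Triangulations of a convex m-gon are counted by C_{m−2}; with m = 8 this is C_6. So P = C_6 = 132.
Ballot sequences with n votes each where one side never trails are Dyck words, counted by C_n; here n = 7. So Q = C_7 = 429.
P + Q = 132 + 429 = 561.

561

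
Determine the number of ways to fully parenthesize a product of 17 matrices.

Bracketing 17 factors into binary products is counted by C_{17−1} = C_16.
C_16 = C(32,16)/17 = 601080390/17 = 35357670.

35357670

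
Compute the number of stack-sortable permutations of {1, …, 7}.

Stack-sortable permutations are exactly the 231-avoiding ones, counted by C_n; here n = 7.
C_7 = C_6 · 2(2·6+1)/(6+2) = 132 · 26/8 = 429.

429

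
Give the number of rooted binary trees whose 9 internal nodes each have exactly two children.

Full binary trees with n internal nodes are counted by C_n; here n = 9.
C_9 = 4862.

4862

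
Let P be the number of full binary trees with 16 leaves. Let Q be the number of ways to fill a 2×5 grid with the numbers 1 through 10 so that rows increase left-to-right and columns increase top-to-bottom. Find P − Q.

Full binary trees with 16 leaves have 16−1 = 15 internal nodes, so there are C_15 of them. So P = C_15 = 9694845.
Standard Young tableaux of shape 2×n are counted by C_n; here n = 5. So Q = C_5 = 42.
P − Q = 9694845 − 42 = 9694803.

9694803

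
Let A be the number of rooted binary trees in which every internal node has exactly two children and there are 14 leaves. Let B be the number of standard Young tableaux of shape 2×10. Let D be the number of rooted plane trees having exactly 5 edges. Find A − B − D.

Full binary trees with 14 leaves have 14−1 = 13 internal nodes, so there are C_13 of them. So A = C_13 = 742900.
Standard Young tableaux of shape 2×n are counted by C_n; here n = 10. So B = C_10 = 16796.
A rooted plane tree with 5 edges has 6 nodes, and the count is C_5. So D = C_5 = 42.
A − B − D = 742900 − 16796 − 42 = 726062.

726062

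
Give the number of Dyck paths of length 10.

42

Dyck paths of semilength n (length 2n) are counted by C_n; here n = 5.
C_5 = C(10,5)/6 = 252/6 = 42.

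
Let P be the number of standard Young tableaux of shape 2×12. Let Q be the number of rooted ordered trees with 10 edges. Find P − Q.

191216

By the hook-length formula (or a Dyck-path bijection), SYT of shape 2×12 number C_12. So P = C_12 = 208012.
Rooted ordered trees with n edges are counted by C_n; here n = 10. So Q = C_10 = 16796.
P − Q = 208012 − 16796 = 191216.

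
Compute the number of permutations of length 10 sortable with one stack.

Stack-sortable permutations are exactly the 231-avoiding ones, counted by C_n; here n = 10.
C_10 = C(20,10)/11 = 184756/11 = 16796.

16796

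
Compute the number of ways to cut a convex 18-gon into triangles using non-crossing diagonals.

Triangulations of a convex m-gon are counted by C_{m−2}; with m = 18 this is C_16.
C_16 = C(32,16)/17 = 601080390/17 = 35357670.

35357670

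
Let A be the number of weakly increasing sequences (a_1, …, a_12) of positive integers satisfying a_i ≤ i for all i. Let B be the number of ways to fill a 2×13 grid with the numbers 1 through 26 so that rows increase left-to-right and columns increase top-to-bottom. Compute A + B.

Weakly increasing sequences with a_i ≤ i biject with Dyck paths of semilength 12, so there are C_12. So A = C_12 = 208012.
By the hook-length formula (or a Dyck-path bijection), SYT of shape 2×13 number C_13. So B = C_13 = 742900.
A + B = 208012 + 742900 = 950912.

950912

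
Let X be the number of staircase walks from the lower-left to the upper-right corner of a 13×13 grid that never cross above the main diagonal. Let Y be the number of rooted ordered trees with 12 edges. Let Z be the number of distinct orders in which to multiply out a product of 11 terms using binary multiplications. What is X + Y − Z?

934116

Monotone paths in an n×n grid that stay weakly below the diagonal are counted by C_n; here n = 13. So X = C_13 = 742900.
Rooted ordered trees with n edges are counted by C_n; here n = 12. So Y = C_12 = 208012.
Parenthesizations of m factors correspond to full binary trees with m leaves, counted by C_{m−1}; m = 11 gives C_10. So Z = C_10 = 16796.
X + Y − Z = 742900 + 208012 − 16796 = 934116.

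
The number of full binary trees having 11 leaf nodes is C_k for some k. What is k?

10

A full binary tree with L leaves has L−1 internal nodes and is counted by C_{L−1}; L = 11 gives C_10.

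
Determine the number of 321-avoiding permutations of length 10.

For any fixed pattern of length 3, the pattern-avoiding permutations of [10] number C_10.
C_10 = C(20,10)/11 = 184756/11 = 16796.

16796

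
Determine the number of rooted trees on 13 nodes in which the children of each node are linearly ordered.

208012

Rooted ordered (plane) trees on m nodes have m−1 edges and are counted by C_{m−1}; m = 13 gives C_12.
C_12 = C(24,12)/13 = 2704156/13 = 208012.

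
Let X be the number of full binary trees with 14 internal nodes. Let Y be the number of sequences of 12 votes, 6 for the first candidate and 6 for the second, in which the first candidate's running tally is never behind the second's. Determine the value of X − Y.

2674308

Full binary trees with n internal nodes are counted by C_n; here n = 14. So X = C_14 = 2674440.
Reading a vote for the leader as '(' and for the other as ')' turns such a sequence into a balanced string of 6 pairs, so the count is C_6. So Y = C_6 = 132.
X − Y = 2674440 − 132 = 2674308.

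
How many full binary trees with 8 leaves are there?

Full binary trees with 8 leaves have 8−1 = 7 internal nodes, so there are C_7 of them.
C_7 = C_6 · 2(2·6+1)/(6+2) = 132 · 26/8 = 429.

429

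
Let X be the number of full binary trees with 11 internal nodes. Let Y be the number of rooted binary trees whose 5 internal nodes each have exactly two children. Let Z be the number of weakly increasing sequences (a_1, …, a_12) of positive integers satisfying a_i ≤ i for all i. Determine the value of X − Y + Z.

The number of full binary trees on 11 internal nodes is the Catalan number C_11. So X = C_11 = 58786.
Full binary trees with n internal nodes are counted by C_n; here n = 5. So Y = C_5 = 42.
Weakly increasing sequences with a_i ≤ i biject with Dyck paths of semilength 12, so there are C_12. So Z = C_12 = 208012.
X − Y + Z = 58786 − 42 + 208012 = 266756.

266756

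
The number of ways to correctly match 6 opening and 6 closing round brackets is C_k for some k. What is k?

A balanced arrangement of 6 bracket pairs is a Dyck word of semilength 6, so the count is C_6.

6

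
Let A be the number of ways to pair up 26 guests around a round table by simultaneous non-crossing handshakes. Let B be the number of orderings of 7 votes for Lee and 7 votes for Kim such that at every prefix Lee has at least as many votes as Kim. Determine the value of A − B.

Non-crossing handshake pairings of 2n people are counted by C_n; 26 people gives n = 13. So A = C_13 = 742900.
Ballot sequences with n votes each where one side never trails are Dyck words, counted by C_n; here n = 7. So B = C_7 = 429.
A − B = 742900 − 429 = 742471.

742471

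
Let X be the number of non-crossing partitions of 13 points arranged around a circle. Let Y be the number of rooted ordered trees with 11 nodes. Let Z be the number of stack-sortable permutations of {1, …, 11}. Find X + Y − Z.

700910

Non-crossing partitions of an n-element set are counted by C_n; here n = 13. So X = C_13 = 742900.
A rooted plane tree on 11 nodes has 10 edges, and such trees are counted by C_10. So Y = C_10 = 16796.
By Knuth's characterisation, the stack-sortable permutations of length 11 are the 231-avoiders, numbering C_11. So Z = C_11 = 58786.
X + Y − Z = 742900 + 16796 − 58786 = 700910.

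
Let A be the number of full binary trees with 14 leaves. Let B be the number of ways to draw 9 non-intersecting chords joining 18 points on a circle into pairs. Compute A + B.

Full binary trees with 14 leaves have 14−1 = 13 internal nodes, so there are C_13 of them. So A = C_13 = 742900.
Pairing 18 circle points by 9 non-crossing chords gives C_9 matchings. So B = C_9 = 4862.
A + B = 742900 + 4862 = 747762.

747762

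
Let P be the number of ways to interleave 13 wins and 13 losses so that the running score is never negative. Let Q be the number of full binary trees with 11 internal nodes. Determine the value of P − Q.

Reading a vote for the leader as '(' and for the other as ')' turns such a sequence into a balanced string of 13 pairs, so the count is C_13. So P = C_13 = 742900.
The number of full binary trees on 11 internal nodes is the Catalan number C_11. So Q = C_11 = 58786.
P − Q = 742900 − 58786 = 684114.

684114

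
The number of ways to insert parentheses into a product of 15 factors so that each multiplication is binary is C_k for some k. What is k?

Ways to associate a product of 15 factors correspond to binary trees on 15 leaves, so the count is C_14.

14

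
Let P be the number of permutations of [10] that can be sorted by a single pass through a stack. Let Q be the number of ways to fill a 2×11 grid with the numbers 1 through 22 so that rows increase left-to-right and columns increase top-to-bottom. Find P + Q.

By Knuth's characterisation, the stack-sortable permutations of length 10 are the 231-avoiders, numbering C_10. So P = C_10 = 16796.
Standard Young tableaux of shape 2×n are counted by C_n; here n = 11. So Q = C_11 = 58786.
P + Q = 16796 + 58786 = 75582.

75582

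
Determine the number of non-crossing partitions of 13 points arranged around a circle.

Non-crossing partitions of an n-element set are counted by C_n; here n = 13.
C_13 = 742900.

742900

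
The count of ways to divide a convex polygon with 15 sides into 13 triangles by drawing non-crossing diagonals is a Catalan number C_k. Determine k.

The number of triangulations of a 15-gon is the Catalan number C_13 (index = sides − 2).

13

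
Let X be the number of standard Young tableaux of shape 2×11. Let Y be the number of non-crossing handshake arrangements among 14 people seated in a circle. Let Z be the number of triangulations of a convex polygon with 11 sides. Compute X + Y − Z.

Standard Young tableaux of shape 2×n are counted by C_n; here n = 11. So X = C_11 = 58786.
Non-crossing handshake pairings of 2n people are counted by C_n; 14 people gives n = 7. So Y = C_7 = 429.
The number of triangulations of an 11-gon is the Catalan number C_9 (index = sides − 2). So Z = C_9 = 4862.
X + Y − Z = 58786 + 429 − 4862 = 54353.

54353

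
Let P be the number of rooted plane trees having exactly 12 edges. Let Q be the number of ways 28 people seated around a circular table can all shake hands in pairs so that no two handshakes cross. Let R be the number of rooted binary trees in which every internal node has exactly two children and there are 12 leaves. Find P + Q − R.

2823666

Rooted ordered trees with n edges are counted by C_n; here n = 12. So P = C_12 = 208012.
With 28 = 2·14 people, non-crossing handshake pairings are non-crossing perfect matchings on a circle, counted by C_14. So Q = C_14 = 2674440.
A full binary tree with L leaves has L−1 internal nodes and is counted by C_{L−1}; L = 12 gives C_11. So R = C_11 = 58786.
P + Q − R = 208012 + 2674440 − 58786 = 2823666.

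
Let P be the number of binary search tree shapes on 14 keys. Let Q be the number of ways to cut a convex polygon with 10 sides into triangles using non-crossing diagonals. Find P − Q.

2673010

Binary trees (left/right distinguished) on n nodes are counted by C_n; here n = 14. So P = C_14 = 2674440.
Triangulations of a convex m-gon are counted by C_{m−2}; with m = 10 this is C_8. So Q = C_8 = 1430.
P − Q = 2674440 − 1430 = 2673010.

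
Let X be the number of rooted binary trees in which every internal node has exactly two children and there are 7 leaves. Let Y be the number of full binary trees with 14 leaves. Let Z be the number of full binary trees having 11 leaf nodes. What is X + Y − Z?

726236

Full binary trees with 7 leaves have 7−1 = 6 internal nodes, so there are C_6 of them. So X = C_6 = 132.
A full binary tree with L leaves has L−1 internal nodes and is counted by C_{L−1}; L = 14 gives C_13. So Y = C_13 = 742900.
Full binary trees with 11 leaves have 11−1 = 10 internal nodes, so there are C_10 of them. So Z = C_10 = 16796.
X + Y − Z = 132 + 742900 − 16796 = 726236.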